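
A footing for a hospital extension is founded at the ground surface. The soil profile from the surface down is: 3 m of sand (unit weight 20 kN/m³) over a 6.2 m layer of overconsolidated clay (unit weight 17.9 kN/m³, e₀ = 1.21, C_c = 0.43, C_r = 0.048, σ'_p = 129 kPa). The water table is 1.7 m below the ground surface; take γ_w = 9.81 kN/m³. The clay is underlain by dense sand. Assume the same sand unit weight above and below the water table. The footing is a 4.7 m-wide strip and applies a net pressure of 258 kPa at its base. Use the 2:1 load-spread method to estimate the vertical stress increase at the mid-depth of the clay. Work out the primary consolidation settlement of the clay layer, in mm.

S_c ≈ 222 mm

Mid-depth of clay below the ground surface: z = 3 + 6.2/2 = 6.1 m.
Total vertical stress at mid-clay: σ_v = 20×3 + 17.9×3.1 = 115.49 kPa.
Pore pressure: u = 9.81×(6.1 − 1.7) = 43.164 kPa.
Initial effective stress: σ'_0 = σ_v − u = 115.49 − 43.164 = 72.326 kPa.
Stress increase at mid-clay by the 2:1 spreading method:
Δσ = qB/(B+z) = 258×4.7/(4.7+6.1) = 112.28 kPa
Final effective stress: σ'_f = 72.326 + 112.28 = 184.61 kPa.
σ'_f = 184.61 > σ'_p = 129 kPa, so the stress path crosses the preconsolidation pressure — recompression up to σ'_p, then virgin compression beyond:
S_c = H/(1+e₀)·[C_r·log₁₀(σ'_p/σ'_0) + C_c·log₁₀(σ'_f/σ'_p)]
    = 6.2/2.21 × [0.048×log₁₀(129/72.326) + 0.43×log₁₀(184.61/129)]
    = 2.8054 × [0.012062 + 0.066936] = 0.2216 m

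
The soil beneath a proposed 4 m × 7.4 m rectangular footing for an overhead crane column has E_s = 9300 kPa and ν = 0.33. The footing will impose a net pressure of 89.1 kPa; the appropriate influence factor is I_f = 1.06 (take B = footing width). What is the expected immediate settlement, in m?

Immediate (elastic) settlement: S_e = q·B·(1−ν²)/E_s · I_f.
S_e = 89.1 × 4 × (1 − 0.33²) / 9300 × 1.06
    = 89.1 × 4 × 0.8911 / 9300 × 1.06
    = 0.0362 m

S_e ≈ 0.0362 m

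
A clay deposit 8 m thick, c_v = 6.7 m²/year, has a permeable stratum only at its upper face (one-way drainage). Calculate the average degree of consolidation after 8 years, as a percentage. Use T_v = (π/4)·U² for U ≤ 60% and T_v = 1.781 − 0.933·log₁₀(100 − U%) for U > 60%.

U ≈ 89.7 %

Drainage path length: H_d = H = 8 m (single drainage).
T_v = c_v·t/H_d² = 6.7×8/8² = 0.8375.
T_v = 0.8375 corresponds to the U > 60% branch:
U = 1 − 10^((1.781 − T_v)/0.933)/100 = 0.8974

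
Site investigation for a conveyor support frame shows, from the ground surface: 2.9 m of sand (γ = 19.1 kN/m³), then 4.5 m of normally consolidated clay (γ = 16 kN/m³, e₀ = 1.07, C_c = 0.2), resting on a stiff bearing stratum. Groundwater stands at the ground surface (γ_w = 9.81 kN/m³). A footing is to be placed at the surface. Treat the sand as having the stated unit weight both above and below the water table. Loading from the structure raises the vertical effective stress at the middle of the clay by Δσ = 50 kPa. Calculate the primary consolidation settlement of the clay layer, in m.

S_c ≈ 0.151 m

Mid-depth of clay below the ground surface: z = 2.9 + 4.5/2 = 5.15 m.
Total vertical stress at mid-clay: σ_v = 19.1×2.9 + 16×2.25 = 91.39 kPa.
Pore pressure: u = 9.81×(5.15 − 0) = 50.522 kPa.
Initial effective stress: σ'_0 = σ_v − u = 91.39 − 50.522 = 40.868 kPa.
Final effective stress: σ'_f = σ'_0 + Δσ = 40.868 + 50 = 90.868 kPa.
Normally consolidated clay, so the full stress increment lies on the virgin compression line:
S_c = C_c·H/(1+e₀)·log₁₀(σ'_f/σ'_0) = 0.2×4.5/(1+1.07)×log₁₀(90.868/40.868)
    = 0.43478 × 0.34703 = 0.1509 m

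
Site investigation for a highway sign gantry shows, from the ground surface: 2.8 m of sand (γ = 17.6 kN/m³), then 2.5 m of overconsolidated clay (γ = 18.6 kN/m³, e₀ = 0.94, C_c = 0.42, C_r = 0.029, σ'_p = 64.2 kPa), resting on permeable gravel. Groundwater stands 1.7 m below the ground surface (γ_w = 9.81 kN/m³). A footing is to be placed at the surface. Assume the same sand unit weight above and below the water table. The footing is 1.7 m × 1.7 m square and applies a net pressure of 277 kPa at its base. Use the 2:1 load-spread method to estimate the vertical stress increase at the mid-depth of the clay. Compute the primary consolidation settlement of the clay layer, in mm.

S_c ≈ 36.6 mm

Mid-depth of clay below the ground surface: z = 2.8 + 2.5/2 = 4.05 m.
Total vertical stress at mid-clay: σ_v = 17.6×2.8 + 18.6×1.25 = 72.53 kPa.
Pore pressure: u = 9.81×(4.05 − 1.7) = 23.054 kPa.
Initial effective stress: σ'_0 = σ_v − u = 72.53 − 23.054 = 49.476 kPa.
Stress increase at mid-clay by the 2:1 spreading method:
Δσ = qBL/((B+z)(L+z)) = 277×1.7×1.7/((1.7+4.05)(1.7+4.05)) = 24.213 kPa
Final effective stress: σ'_f = 49.476 + 24.213 = 73.689 kPa.
σ'_f = 73.689 > σ'_p = 64.2 kPa, so the stress path crosses the preconsolidation pressure — recompression up to σ'_p, then virgin compression beyond:
S_c = H/(1+e₀)·[C_r·log₁₀(σ'_p/σ'_0) + C_c·log₁₀(σ'_f/σ'_p)]
    = 2.5/1.94 × [0.029×log₁₀(64.2/49.476) + 0.42×log₁₀(73.689/64.2)]
    = 1.2887 × [0.0032811 + 0.025144] = 0.03663 m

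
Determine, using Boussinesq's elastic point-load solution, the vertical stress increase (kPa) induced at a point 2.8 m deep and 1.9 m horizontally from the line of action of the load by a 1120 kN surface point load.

Boussinesq vertical stress below a point load on an elastic half-space:
Δσ_z = 3P/(2πz²) · [1 + (r/z)²]^(−5/2)
r/z = 1.9/2.8 = 0.67857; [1+(r/z)²]^(−5/2) = 0.38795.
Δσ_z = 3×1120/(2π×2.8²) × 0.38795 = 68.209 × 0.38795 = 26.46 kPa

Δσ_z ≈ 26.5 kPa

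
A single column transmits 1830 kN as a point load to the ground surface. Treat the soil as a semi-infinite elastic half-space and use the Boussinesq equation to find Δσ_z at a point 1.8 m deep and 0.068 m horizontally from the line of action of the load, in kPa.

Boussinesq vertical stress below a point load on an elastic half-space:
Δσ_z = 3P/(2πz²) · [1 + (r/z)²]^(−5/2)
r/z = 0.068/1.8 = 0.037778; [1+(r/z)²]^(−5/2) = 0.99644.
Δσ_z = 3×1830/(2π×1.8²) × 0.99644 = 269.68 × 0.99644 = 268.7 kPa

Δσ_z ≈ 269 kPa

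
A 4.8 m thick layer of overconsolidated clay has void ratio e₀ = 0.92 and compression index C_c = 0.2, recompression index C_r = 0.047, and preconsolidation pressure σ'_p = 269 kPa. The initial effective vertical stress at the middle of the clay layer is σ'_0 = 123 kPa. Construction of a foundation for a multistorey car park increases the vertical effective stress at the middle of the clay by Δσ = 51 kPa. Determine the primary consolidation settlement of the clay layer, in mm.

Final effective stress: σ'_f = 123 + 51 = 174 kPa.
σ'_f = 174 ≤ σ'_p = 269 kPa, so the clay remains overconsolidated and only the recompression index applies:
S_c = C_r·H/(1+e₀)·log₁₀(σ'_f/σ'_0) = 0.047×4.8/1.92×log₁₀(174/123)
    = 0.1175 × 0.15064 = 0.0177 m

S_c ≈ 17.7 mm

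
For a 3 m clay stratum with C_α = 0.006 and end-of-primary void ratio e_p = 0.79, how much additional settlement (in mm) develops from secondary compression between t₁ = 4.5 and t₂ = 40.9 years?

S_s ≈ 9.64 mm

Secondary compression: S_s = C_α·H/(1+e_p)·log₁₀(t₂/t₁)
S_s = 0.006×3/(1+0.79)×log₁₀(40.9/4.5)
    = 0.01006 × 0.9585 = 0.009639 m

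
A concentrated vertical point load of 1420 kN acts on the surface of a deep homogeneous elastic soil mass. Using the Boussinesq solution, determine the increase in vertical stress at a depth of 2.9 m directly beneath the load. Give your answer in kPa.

Δσ_z ≈ 80.6 kPa

Boussinesq vertical stress below a point load on an elastic half-space:
Δσ_z = 3P/(2πz²) · [1 + (r/z)²]^(−5/2)
r/z = 0/2.9 = 0; [1+(r/z)²]^(−5/2) = 1.
Δσ_z = 3×1420/(2π×2.9²) × 1 = 80.618 × 1 = 80.62 kPa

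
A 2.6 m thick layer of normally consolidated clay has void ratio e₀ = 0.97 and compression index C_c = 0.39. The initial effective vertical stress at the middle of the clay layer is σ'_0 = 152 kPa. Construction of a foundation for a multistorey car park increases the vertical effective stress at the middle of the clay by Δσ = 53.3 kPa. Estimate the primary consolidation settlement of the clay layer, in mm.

Final effective stress: σ'_f = σ'_0 + Δσ = 152 + 53.3 = 205.3 kPa.
Normally consolidated clay, so the full stress increment lies on the virgin compression line:
S_c = C_c·H/(1+e₀)·log₁₀(σ'_f/σ'_0) = 0.39×2.6/(1+0.97)×log₁₀(205.3/152)
    = 0.51472 × 0.13055 = 0.0672 m

S_c ≈ 67.2 mm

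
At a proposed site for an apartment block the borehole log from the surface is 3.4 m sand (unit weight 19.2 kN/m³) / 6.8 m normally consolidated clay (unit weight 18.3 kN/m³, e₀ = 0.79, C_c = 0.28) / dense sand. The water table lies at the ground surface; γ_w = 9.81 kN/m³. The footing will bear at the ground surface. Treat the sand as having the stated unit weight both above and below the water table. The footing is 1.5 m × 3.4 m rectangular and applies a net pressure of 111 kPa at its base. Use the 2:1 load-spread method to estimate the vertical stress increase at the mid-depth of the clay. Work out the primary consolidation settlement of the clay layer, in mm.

S_c ≈ 48.2 mm

Mid-depth of clay below the ground surface: z = 3.4 + 6.8/2 = 6.8 m.
Total vertical stress at mid-clay: σ_v = 19.2×3.4 + 18.3×3.4 = 127.5 kPa.
Pore pressure: u = 9.81×(6.8 − 0) = 66.708 kPa.
Initial effective stress: σ'_0 = σ_v − u = 127.5 − 66.708 = 60.792 kPa.
Stress increase at mid-clay by the 2:1 spreading method:
Δσ = qBL/((B+z)(L+z)) = 111×1.5×3.4/((1.5+6.8)(3.4+6.8)) = 6.6867 kPa
Final effective stress: σ'_f = σ'_0 + Δσ = 60.792 + 6.6867 = 67.479 kPa.
Normally consolidated clay, so the full stress increment lies on the virgin compression line:
S_c = C_c·H/(1+e₀)·log₁₀(σ'_f/σ'_0) = 0.28×6.8/(1+0.79)×log₁₀(67.479/60.792)
    = 1.0637 × 0.045322 = 0.04821 m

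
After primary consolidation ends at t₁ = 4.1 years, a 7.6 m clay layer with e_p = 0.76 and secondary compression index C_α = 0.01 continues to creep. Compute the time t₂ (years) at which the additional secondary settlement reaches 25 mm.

S_s = C_α·H/(1+e_p)·log₁₀(t₂/t₁) ⇒ log₁₀(t₂/t₁) = S_s·(1+e_p)/(C_α·H).
log₁₀(t₂/t₁) = 0.025 × (1+0.76) / (0.01×7.6) = 0.5789
t₂ = t₁ × 10^0.5789 = 4.1 × 3.793 = 15.55 years

t₂ ≈ 15.6 years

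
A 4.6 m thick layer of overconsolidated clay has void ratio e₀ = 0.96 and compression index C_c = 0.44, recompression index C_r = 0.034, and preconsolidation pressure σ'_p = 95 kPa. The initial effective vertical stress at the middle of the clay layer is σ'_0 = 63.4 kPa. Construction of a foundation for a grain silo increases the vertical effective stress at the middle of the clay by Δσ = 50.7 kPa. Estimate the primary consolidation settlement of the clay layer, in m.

S_c ≈ 0.0962 m

Final effective stress: σ'_f = 63.4 + 50.7 = 114.1 kPa.
σ'_f = 114.1 > σ'_p = 95 kPa, so the stress path crosses the preconsolidation pressure — recompression up to σ'_p, then virgin compression beyond:
S_c = H/(1+e₀)·[C_r·log₁₀(σ'_p/σ'_0) + C_c·log₁₀(σ'_f/σ'_p)]
    = 4.6/1.96 × [0.034×log₁₀(95/63.4) + 0.44×log₁₀(114.1/95)]
    = 2.3469 × [0.0059716 + 0.035007] = 0.09617 m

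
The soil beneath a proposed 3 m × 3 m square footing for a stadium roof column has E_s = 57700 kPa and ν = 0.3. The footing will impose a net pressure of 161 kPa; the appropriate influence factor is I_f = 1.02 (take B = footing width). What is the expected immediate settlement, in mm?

Immediate (elastic) settlement: S_e = q·B·(1−ν²)/E_s · I_f.
S_e = 161 × 3 × (1 − 0.3²) / 57700 × 1.02
    = 161 × 3 × 0.91 / 57700 × 1.02
    = 0.00777 m = 7.77 mm

S_e ≈ 7.77 mm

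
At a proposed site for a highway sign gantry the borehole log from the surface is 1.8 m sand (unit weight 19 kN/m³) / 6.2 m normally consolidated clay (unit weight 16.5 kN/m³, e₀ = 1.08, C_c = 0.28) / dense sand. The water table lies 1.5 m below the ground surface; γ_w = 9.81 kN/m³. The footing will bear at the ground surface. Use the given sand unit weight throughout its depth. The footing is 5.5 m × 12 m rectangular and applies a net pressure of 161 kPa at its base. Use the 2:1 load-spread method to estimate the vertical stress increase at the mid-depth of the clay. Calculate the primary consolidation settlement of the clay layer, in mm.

S_c ≈ 280 mm

Mid-depth of clay below the ground surface: z = 1.8 + 6.2/2 = 4.9 m.
Total vertical stress at mid-clay: σ_v = 19×1.8 + 16.5×3.1 = 85.35 kPa.
Pore pressure: u = 9.81×(4.9 − 1.5) = 33.354 kPa.
Initial effective stress: σ'_0 = σ_v − u = 85.35 − 33.354 = 51.996 kPa.
Stress increase at mid-clay by the 2:1 spreading method:
Δσ = qBL/((B+z)(L+z)) = 161×5.5×12/((5.5+4.9)(12+4.9)) = 60.457 kPa
Final effective stress: σ'_f = σ'_0 + Δσ = 51.996 + 60.457 = 112.45 kPa.
Normally consolidated clay, so the full stress increment lies on the virgin compression line:
S_c = C_c·H/(1+e₀)·log₁₀(σ'_f/σ'_0) = 0.28×6.2/(1+1.08)×log₁₀(112.45/51.996)
    = 0.83462 × 0.33499 = 0.2796 m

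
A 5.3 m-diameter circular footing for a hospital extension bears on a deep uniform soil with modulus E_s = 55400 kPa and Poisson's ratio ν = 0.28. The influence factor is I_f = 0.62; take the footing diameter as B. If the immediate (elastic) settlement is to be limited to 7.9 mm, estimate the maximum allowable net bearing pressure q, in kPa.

S_e = q·B·(1−ν²)/E_s · I_f  ⇒  q = S_e·E_s / (B·(1−ν²)·I_f).
q = 0.0079 × 55400 / (5.3 × 0.9216 × 0.62) = 144.5 kPa

q ≈ 145 kPa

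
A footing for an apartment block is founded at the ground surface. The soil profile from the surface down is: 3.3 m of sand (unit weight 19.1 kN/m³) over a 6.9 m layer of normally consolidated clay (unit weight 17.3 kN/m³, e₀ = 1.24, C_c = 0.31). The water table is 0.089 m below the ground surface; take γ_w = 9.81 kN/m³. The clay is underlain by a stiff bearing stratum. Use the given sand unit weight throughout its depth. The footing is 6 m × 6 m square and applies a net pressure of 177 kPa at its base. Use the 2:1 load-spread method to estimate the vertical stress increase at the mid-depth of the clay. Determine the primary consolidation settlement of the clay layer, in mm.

Mid-depth of clay below the ground surface: z = 3.3 + 6.9/2 = 6.75 m.
Total vertical stress at mid-clay: σ_v = 19.1×3.3 + 17.3×3.45 = 122.72 kPa.
Pore pressure: u = 9.81×(6.75 − 0.089) = 65.344 kPa.
Initial effective stress: σ'_0 = σ_v − u = 122.72 − 65.344 = 57.376 kPa.
Stress increase at mid-clay by the 2:1 spreading method:
Δσ = qBL/((B+z)(L+z)) = 177×6×6/((6+6.75)(6+6.75)) = 39.197 kPa
Final effective stress: σ'_f = σ'_0 + Δσ = 57.376 + 39.197 = 96.573 kPa.
Normally consolidated clay, so the full stress increment lies on the virgin compression line:
S_c = C_c·H/(1+e₀)·log₁₀(σ'_f/σ'_0) = 0.31×6.9/(1+1.24)×log₁₀(96.573/57.376)
    = 0.95491 × 0.22613 = 0.2159 m

S_c ≈ 216 mm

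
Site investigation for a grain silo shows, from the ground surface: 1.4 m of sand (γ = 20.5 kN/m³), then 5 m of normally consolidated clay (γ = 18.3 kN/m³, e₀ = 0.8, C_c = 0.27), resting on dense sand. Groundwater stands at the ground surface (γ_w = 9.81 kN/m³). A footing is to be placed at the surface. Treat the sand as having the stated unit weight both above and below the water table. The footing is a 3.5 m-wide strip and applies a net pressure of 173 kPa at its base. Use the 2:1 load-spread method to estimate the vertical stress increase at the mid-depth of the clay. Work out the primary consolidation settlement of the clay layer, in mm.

S_c ≈ 385 mm

Mid-depth of clay below the ground surface: z = 1.4 + 5/2 = 3.9 m.
Total vertical stress at mid-clay: σ_v = 20.5×1.4 + 18.3×2.5 = 74.45 kPa.
Pore pressure: u = 9.81×(3.9 − 0) = 38.259 kPa.
Initial effective stress: σ'_0 = σ_v − u = 74.45 − 38.259 = 36.191 kPa.
Stress increase at mid-clay by the 2:1 spreading method:
Δσ = qB/(B+z) = 173×3.5/(3.5+3.9) = 81.824 kPa
Final effective stress: σ'_f = σ'_0 + Δσ = 36.191 + 81.824 = 118.02 kPa.
Normally consolidated clay, so the full stress increment lies on the virgin compression line:
S_c = C_c·H/(1+e₀)·log₁₀(σ'_f/σ'_0) = 0.27×5/(1+0.8)×log₁₀(118.02/36.191)
    = 0.75 × 0.51336 = 0.385 m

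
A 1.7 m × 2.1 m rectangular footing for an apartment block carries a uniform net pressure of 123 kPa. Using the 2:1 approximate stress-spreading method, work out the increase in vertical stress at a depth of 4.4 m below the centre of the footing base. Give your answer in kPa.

By the 2:1 method the load spreads at 1 horizontal : 2 vertical, so at depth z the loaded area has grown by z in each plan dimension:
Δσ = qBL/((B+z)(L+z)) = 123×1.7×2.1/((1.7+4.4)(2.1+4.4)) = 11.075 kPa

Δσ_z ≈ 11.1 kPa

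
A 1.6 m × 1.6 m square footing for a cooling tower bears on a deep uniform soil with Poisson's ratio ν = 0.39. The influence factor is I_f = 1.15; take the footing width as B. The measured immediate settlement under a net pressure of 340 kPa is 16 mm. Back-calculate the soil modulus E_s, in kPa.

E_s ≈ 33200 kPa

S_e = q·B·(1−ν²)/E_s · I_f  ⇒  E_s = q·B·(1−ν²)·I_f / S_e.
E_s = 340 × 1.6 × 0.8479 × 1.15 / 0.016 = 33150 kPa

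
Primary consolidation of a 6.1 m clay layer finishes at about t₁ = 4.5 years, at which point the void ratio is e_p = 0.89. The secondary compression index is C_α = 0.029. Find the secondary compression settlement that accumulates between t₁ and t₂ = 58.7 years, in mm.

S_s ≈ 104 mm

Secondary compression: S_s = C_α·H/(1+e_p)·log₁₀(t₂/t₁)
S_s = 0.029×6.1/(1+0.89)×log₁₀(58.7/4.5)
    = 0.0936 × 1.115 = 0.1044 m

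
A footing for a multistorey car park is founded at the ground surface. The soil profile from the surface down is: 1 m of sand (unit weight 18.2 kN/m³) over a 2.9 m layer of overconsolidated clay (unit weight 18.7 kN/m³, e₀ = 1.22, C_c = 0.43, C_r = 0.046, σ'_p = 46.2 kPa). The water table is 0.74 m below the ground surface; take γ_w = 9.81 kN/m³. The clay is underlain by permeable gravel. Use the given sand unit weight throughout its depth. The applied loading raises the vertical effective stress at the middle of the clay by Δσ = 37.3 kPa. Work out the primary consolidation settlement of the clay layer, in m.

Mid-depth of clay below the ground surface: z = 1 + 2.9/2 = 2.45 m.
Total vertical stress at mid-clay: σ_v = 18.2×1 + 18.7×1.45 = 45.315 kPa.
Pore pressure: u = 9.81×(2.45 − 0.74) = 16.775 kPa.
Initial effective stress: σ'_0 = σ_v − u = 45.315 − 16.775 = 28.54 kPa.
Final effective stress: σ'_f = 28.54 + 37.3 = 65.84 kPa.
σ'_f = 65.84 > σ'_p = 46.2 kPa, so the stress path crosses the preconsolidation pressure — recompression up to σ'_p, then virgin compression beyond:
S_c = H/(1+e₀)·[C_r·log₁₀(σ'_p/σ'_0) + C_c·log₁₀(σ'_f/σ'_p)]
    = 2.9/2.22 × [0.046×log₁₀(46.2/28.54) + 0.43×log₁₀(65.84/46.2)]
    = 1.3063 × [0.0096226 + 0.066155] = 0.09899 m

S_c ≈ 0.099 m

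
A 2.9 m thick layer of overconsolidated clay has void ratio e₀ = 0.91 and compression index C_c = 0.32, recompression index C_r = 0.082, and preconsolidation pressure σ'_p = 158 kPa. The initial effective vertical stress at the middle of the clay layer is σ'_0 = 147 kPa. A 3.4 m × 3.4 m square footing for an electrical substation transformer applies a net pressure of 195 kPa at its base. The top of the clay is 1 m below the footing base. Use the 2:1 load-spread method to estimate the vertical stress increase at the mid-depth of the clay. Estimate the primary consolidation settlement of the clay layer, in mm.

Mid-depth of clay below the footing base: z = 1 + 2.9/2 = 2.45 m.
Stress increase at mid-clay by the 2:1 spreading method:
Δσ = qBL/((B+z)(L+z)) = 195×3.4×3.4/((3.4+2.45)(3.4+2.45)) = 65.869 kPa
Final effective stress: σ'_f = 147 + 65.869 = 212.87 kPa.
σ'_f = 212.87 > σ'_p = 158 kPa, so the stress path crosses the preconsolidation pressure — recompression up to σ'_p, then virgin compression beyond:
S_c = H/(1+e₀)·[C_r·log₁₀(σ'_p/σ'_0) + C_c·log₁₀(σ'_f/σ'_p)]
    = 2.9/1.91 × [0.082×log₁₀(158/147) + 0.32×log₁₀(212.87/158)]
    = 1.5183 × [0.0025699 + 0.041426] = 0.0668 m

S_c ≈ 66.8 mm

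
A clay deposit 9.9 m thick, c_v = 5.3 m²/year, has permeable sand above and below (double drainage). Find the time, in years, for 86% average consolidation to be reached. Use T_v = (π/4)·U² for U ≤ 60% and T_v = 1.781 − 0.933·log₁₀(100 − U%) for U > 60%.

t ≈ 3.29 years

Drainage path length: H_d = H/2 = 4.95 m (double drainage).
U > 60%: T_v = 1.781 − 0.933·log₁₀(100 − 86) = 0.71166.
t = T_v·H_d²/c_v = 0.71166×4.95²/5.3 = 3.29 years.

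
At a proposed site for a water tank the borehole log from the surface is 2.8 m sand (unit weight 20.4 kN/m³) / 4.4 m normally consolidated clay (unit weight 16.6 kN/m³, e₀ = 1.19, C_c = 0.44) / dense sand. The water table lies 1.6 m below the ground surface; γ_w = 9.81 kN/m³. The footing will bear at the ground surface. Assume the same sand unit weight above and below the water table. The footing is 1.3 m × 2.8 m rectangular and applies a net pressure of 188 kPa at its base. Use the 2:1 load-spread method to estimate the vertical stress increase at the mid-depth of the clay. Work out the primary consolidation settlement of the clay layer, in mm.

S_c ≈ 79.8 mm

Mid-depth of clay below the ground surface: z = 2.8 + 4.4/2 = 5 m.
Total vertical stress at mid-clay: σ_v = 20.4×2.8 + 16.6×2.2 = 93.64 kPa.
Pore pressure: u = 9.81×(5 − 1.6) = 33.354 kPa.
Initial effective stress: σ'_0 = σ_v − u = 93.64 − 33.354 = 60.286 kPa.
Stress increase at mid-clay by the 2:1 spreading method:
Δσ = qBL/((B+z)(L+z)) = 188×1.3×2.8/((1.3+5)(2.8+5)) = 13.926 kPa
Final effective stress: σ'_f = σ'_0 + Δσ = 60.286 + 13.926 = 74.212 kPa.
Normally consolidated clay, so the full stress increment lies on the virgin compression line:
S_c = C_c·H/(1+e₀)·log₁₀(σ'_f/σ'_0) = 0.44×4.4/(1+1.19)×log₁₀(74.212/60.286)
    = 0.88402 × 0.090258 = 0.07979 m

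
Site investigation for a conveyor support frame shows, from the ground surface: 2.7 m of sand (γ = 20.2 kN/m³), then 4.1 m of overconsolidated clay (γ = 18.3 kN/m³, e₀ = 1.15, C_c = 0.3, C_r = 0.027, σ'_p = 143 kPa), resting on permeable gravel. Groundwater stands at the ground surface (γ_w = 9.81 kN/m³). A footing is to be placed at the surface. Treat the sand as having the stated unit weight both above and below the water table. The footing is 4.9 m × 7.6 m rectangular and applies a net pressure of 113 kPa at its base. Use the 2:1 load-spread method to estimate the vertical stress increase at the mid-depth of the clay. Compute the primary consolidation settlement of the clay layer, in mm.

Mid-depth of clay below the ground surface: z = 2.7 + 4.1/2 = 4.75 m.
Total vertical stress at mid-clay: σ_v = 20.2×2.7 + 18.3×2.05 = 92.055 kPa.
Pore pressure: u = 9.81×(4.75 − 0) = 46.598 kPa.
Initial effective stress: σ'_0 = σ_v − u = 92.055 − 46.598 = 45.457 kPa.
Stress increase at mid-clay by the 2:1 spreading method:
Δσ = qBL/((B+z)(L+z)) = 113×4.9×7.6/((4.9+4.75)(7.6+4.75)) = 35.31 kPa
Final effective stress: σ'_f = 45.457 + 35.31 = 80.767 kPa.
σ'_f = 80.767 ≤ σ'_p = 143 kPa, so the clay remains overconsolidated and only the recompression index applies:
S_c = C_r·H/(1+e₀)·log₁₀(σ'_f/σ'_0) = 0.027×4.1/2.15×log₁₀(80.767/45.457)
    = 0.051489 × 0.24963 = 0.01285 m

S_c ≈ 12.9 mm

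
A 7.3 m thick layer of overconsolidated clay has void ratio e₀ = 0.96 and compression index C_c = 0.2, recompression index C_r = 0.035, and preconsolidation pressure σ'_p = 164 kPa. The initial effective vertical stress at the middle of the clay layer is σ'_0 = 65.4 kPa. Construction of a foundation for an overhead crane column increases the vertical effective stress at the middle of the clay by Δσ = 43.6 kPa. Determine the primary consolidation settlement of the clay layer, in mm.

S_c ≈ 28.9 mm

Final effective stress: σ'_f = 65.4 + 43.6 = 109 kPa.
σ'_f = 109 ≤ σ'_p = 164 kPa, so the clay remains overconsolidated and only the recompression index applies:
S_c = C_r·H/(1+e₀)·log₁₀(σ'_f/σ'_0) = 0.035×7.3/1.96×log₁₀(109/65.4)
    = 0.13036 × 0.22185 = 0.02892 m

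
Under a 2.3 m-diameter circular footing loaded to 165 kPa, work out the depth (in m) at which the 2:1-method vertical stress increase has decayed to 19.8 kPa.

2:1 spreading — at depth z the loaded area has grown by z in each plan dimension:
qD²/(D+z)² = Δσ_z ⇒ z = D(√(q/Δσ_z) − 1) = 2.3×(√(165/19.8) − 1) = 4.34 m

z ≈ 4.34 m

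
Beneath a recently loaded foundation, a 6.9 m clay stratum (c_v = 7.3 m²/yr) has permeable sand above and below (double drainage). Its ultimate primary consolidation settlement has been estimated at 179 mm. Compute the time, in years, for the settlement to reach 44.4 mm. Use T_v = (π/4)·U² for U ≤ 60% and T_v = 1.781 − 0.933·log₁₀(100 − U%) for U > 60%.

t ≈ 0.0788 years

Drainage path length: H_d = H/2 = 3.45 m (double drainage).
U = S(t)/S_ult = 44.4/179 = 0.248.
U ≤ 60%: T_v = (π/4)·U² = (π/4)×0.24804² = 0.048323.
t = T_v·H_d²/c_v = 0.048323×3.45²/7.3 = 0.07879 years.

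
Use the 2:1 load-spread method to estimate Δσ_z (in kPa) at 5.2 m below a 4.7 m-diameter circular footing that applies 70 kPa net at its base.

By the 2:1 method the load spreads at 1 horizontal : 2 vertical, so at depth z the loaded area has grown by z in each plan dimension:
Δσ ≈ qD²/(D+z)² = 70×4.7²/(4.7+5.2)² = 15.777 kPa

Δσ_z ≈ 15.8 kPa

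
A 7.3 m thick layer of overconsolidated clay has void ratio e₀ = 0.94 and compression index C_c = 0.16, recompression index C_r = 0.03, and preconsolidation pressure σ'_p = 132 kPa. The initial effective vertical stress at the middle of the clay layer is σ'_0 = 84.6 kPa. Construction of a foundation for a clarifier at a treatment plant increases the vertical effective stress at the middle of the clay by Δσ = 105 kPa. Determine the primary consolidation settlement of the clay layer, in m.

Final effective stress: σ'_f = 84.6 + 105 = 189.6 kPa.
σ'_f = 189.6 > σ'_p = 132 kPa, so the stress path crosses the preconsolidation pressure — recompression up to σ'_p, then virgin compression beyond:
S_c = H/(1+e₀)·[C_r·log₁₀(σ'_p/σ'_0) + C_c·log₁₀(σ'_f/σ'_p)]
    = 7.3/1.94 × [0.03×log₁₀(132/84.6) + 0.16×log₁₀(189.6/132)]
    = 3.7629 × [0.0057961 + 0.025162] = 0.1165 m

S_c ≈ 0.116 m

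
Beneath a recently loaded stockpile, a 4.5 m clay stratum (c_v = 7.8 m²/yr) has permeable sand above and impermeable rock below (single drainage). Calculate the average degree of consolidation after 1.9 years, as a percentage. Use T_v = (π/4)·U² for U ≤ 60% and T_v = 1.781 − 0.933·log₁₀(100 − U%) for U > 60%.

Drainage path length: H_d = H = 4.5 m (single drainage).
T_v = c_v·t/H_d² = 7.8×1.9/4.5² = 0.73185.
T_v = 0.73185 corresponds to the U > 60% branch:
U = 1 − 10^((1.781 − T_v)/0.933)/100 = 0.8668

U ≈ 86.7 %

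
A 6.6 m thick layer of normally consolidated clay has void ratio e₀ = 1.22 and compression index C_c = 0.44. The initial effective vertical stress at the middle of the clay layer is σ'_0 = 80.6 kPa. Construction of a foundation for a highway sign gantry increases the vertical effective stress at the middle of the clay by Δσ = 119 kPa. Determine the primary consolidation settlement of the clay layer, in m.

Final effective stress: σ'_f = σ'_0 + Δσ = 80.6 + 119 = 199.6 kPa.
Normally consolidated clay, so the full stress increment lies on the virgin compression line:
S_c = C_c·H/(1+e₀)·log₁₀(σ'_f/σ'_0) = 0.44×6.6/(1+1.22)×log₁₀(199.6/80.6)
    = 1.3081 × 0.39383 = 0.5152 m

S_c ≈ 0.515 m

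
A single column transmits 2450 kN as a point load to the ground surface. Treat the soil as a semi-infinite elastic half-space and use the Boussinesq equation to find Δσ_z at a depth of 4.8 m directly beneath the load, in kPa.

Δσ_z ≈ 50.8 kPa

Boussinesq vertical stress below a point load on an elastic half-space:
Δσ_z = 3P/(2πz²) · [1 + (r/z)²]^(−5/2)
r/z = 0/4.8 = 0; [1+(r/z)²]^(−5/2) = 1.
Δσ_z = 3×2450/(2π×4.8²) × 1 = 50.772 × 1 = 50.77 kPa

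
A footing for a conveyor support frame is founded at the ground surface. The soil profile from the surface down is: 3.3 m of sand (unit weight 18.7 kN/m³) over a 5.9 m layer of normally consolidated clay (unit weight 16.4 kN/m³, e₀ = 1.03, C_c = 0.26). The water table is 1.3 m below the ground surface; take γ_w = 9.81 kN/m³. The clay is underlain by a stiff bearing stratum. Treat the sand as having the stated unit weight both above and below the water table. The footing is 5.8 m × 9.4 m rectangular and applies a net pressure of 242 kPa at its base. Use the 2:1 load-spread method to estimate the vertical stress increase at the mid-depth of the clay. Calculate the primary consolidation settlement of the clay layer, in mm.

Mid-depth of clay below the ground surface: z = 3.3 + 5.9/2 = 6.25 m.
Total vertical stress at mid-clay: σ_v = 18.7×3.3 + 16.4×2.95 = 110.09 kPa.
Pore pressure: u = 9.81×(6.25 − 1.3) = 48.56 kPa.
Initial effective stress: σ'_0 = σ_v − u = 110.09 − 48.56 = 61.53 kPa.
Stress increase at mid-clay by the 2:1 spreading method:
Δσ = qBL/((B+z)(L+z)) = 242×5.8×9.4/((5.8+6.25)(9.4+6.25)) = 69.963 kPa
Final effective stress: σ'_f = σ'_0 + Δσ = 61.53 + 69.963 = 131.49 kPa.
Normally consolidated clay, so the full stress increment lies on the virgin compression line:
S_c = C_c·H/(1+e₀)·log₁₀(σ'_f/σ'_0) = 0.26×5.9/(1+1.03)×log₁₀(131.49/61.53)
    = 0.75567 × 0.32981 = 0.2492 m

S_c ≈ 249 mm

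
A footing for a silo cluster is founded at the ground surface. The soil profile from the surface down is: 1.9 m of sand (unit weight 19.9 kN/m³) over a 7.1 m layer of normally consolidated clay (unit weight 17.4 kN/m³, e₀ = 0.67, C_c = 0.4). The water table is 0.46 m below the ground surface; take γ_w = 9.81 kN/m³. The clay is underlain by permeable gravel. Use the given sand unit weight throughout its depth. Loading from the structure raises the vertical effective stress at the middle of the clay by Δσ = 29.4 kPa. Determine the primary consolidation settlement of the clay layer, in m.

S_c ≈ 0.338 m

Mid-depth of clay below the ground surface: z = 1.9 + 7.1/2 = 5.45 m.
Total vertical stress at mid-clay: σ_v = 19.9×1.9 + 17.4×3.55 = 99.58 kPa.
Pore pressure: u = 9.81×(5.45 − 0.46) = 48.952 kPa.
Initial effective stress: σ'_0 = σ_v − u = 99.58 − 48.952 = 50.628 kPa.
Final effective stress: σ'_f = σ'_0 + Δσ = 50.628 + 29.4 = 80.028 kPa.
Normally consolidated clay, so the full stress increment lies on the virgin compression line:
S_c = C_c·H/(1+e₀)·log₁₀(σ'_f/σ'_0) = 0.4×7.1/(1+0.67)×log₁₀(80.028/50.628)
    = 1.7006 × 0.19885 = 0.3382 m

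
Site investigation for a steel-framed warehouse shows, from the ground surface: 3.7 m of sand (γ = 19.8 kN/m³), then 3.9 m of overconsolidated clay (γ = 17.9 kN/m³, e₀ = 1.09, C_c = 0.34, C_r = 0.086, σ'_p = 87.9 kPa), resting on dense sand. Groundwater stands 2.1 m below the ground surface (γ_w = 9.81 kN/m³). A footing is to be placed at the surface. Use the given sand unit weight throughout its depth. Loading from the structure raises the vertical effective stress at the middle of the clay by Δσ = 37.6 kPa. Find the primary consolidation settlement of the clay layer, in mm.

Mid-depth of clay below the ground surface: z = 3.7 + 3.9/2 = 5.65 m.
Total vertical stress at mid-clay: σ_v = 19.8×3.7 + 17.9×1.95 = 108.16 kPa.
Pore pressure: u = 9.81×(5.65 − 2.1) = 34.825 kPa.
Initial effective stress: σ'_0 = σ_v − u = 108.16 − 34.825 = 73.335 kPa.
Final effective stress: σ'_f = 73.335 + 37.6 = 110.94 kPa.
σ'_f = 110.94 > σ'_p = 87.9 kPa, so the stress path crosses the preconsolidation pressure — recompression up to σ'_p, then virgin compression beyond:
S_c = H/(1+e₀)·[C_r·log₁₀(σ'_p/σ'_0) + C_c·log₁₀(σ'_f/σ'_p)]
    = 3.9/2.09 × [0.086×log₁₀(87.9/73.335) + 0.34×log₁₀(110.94/87.9)]
    = 1.866 × [0.0067663 + 0.034374] = 0.07677 m

S_c ≈ 76.8 mm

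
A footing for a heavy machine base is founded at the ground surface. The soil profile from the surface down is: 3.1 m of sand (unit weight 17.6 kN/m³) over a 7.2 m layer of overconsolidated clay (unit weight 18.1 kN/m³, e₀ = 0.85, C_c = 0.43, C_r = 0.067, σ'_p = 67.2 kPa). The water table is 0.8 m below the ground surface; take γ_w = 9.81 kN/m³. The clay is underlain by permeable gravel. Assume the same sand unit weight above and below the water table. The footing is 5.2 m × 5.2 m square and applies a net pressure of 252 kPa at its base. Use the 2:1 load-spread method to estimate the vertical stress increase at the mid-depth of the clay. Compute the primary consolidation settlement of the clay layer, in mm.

Mid-depth of clay below the ground surface: z = 3.1 + 7.2/2 = 6.7 m.
Total vertical stress at mid-clay: σ_v = 17.6×3.1 + 18.1×3.6 = 119.72 kPa.
Pore pressure: u = 9.81×(6.7 − 0.8) = 57.879 kPa.
Initial effective stress: σ'_0 = σ_v − u = 119.72 − 57.879 = 61.841 kPa.
Stress increase at mid-clay by the 2:1 spreading method:
Δσ = qBL/((B+z)(L+z)) = 252×5.2×5.2/((5.2+6.7)(5.2+6.7)) = 48.119 kPa
Final effective stress: σ'_f = 61.841 + 48.119 = 109.96 kPa.
σ'_f = 109.96 > σ'_p = 67.2 kPa, so the stress path crosses the preconsolidation pressure — recompression up to σ'_p, then virgin compression beyond:
S_c = H/(1+e₀)·[C_r·log₁₀(σ'_p/σ'_0) + C_c·log₁₀(σ'_f/σ'_p)]
    = 7.2/1.85 × [0.067×log₁₀(67.2/61.841) + 0.43×log₁₀(109.96/67.2)]
    = 3.8919 × [0.0024182 + 0.091962] = 0.3673 m

S_c ≈ 367 mm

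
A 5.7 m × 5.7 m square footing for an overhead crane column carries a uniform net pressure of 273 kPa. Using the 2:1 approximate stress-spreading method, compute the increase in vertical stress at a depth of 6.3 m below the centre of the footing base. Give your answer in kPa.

Δσ_z ≈ 61.6 kPa

By the 2:1 method the load spreads at 1 horizontal : 2 vertical, so at depth z the loaded area has grown by z in each plan dimension:
Δσ = qBL/((B+z)(L+z)) = 273×5.7×5.7/((5.7+6.3)(5.7+6.3)) = 61.596 kPa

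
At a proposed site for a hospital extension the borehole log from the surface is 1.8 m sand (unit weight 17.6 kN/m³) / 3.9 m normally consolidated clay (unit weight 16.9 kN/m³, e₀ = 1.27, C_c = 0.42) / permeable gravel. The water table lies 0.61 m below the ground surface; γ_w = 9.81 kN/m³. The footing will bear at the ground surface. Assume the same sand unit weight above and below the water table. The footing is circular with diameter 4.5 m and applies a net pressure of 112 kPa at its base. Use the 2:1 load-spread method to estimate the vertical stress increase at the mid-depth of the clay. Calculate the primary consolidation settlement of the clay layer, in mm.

S_c ≈ 215 mm

Mid-depth of clay below the ground surface: z = 1.8 + 3.9/2 = 3.75 m.
Total vertical stress at mid-clay: σ_v = 17.6×1.8 + 16.9×1.95 = 64.635 kPa.
Pore pressure: u = 9.81×(3.75 − 0.61) = 30.803 kPa.
Initial effective stress: σ'_0 = σ_v − u = 64.635 − 30.803 = 33.832 kPa.
Stress increase at mid-clay by the 2:1 spreading method:
Δσ ≈ qD²/(D+z)² = 112×4.5²/(4.5+3.75)² = 33.322 kPa
Final effective stress: σ'_f = σ'_0 + Δσ = 33.832 + 33.322 = 67.154 kPa.
Normally consolidated clay, so the full stress increment lies on the virgin compression line:
S_c = C_c·H/(1+e₀)·log₁₀(σ'_f/σ'_0) = 0.42×3.9/(1+1.27)×log₁₀(67.154/33.832)
    = 0.72159 × 0.29774 = 0.2148 m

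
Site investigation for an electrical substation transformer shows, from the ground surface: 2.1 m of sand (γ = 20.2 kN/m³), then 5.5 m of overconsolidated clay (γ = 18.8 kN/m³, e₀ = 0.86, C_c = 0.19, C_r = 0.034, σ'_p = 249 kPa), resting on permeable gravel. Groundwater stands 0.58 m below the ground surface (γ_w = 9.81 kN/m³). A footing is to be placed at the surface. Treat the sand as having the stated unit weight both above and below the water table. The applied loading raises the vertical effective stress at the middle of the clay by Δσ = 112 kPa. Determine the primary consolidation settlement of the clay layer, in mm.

Mid-depth of clay below the ground surface: z = 2.1 + 5.5/2 = 4.85 m.
Total vertical stress at mid-clay: σ_v = 20.2×2.1 + 18.8×2.75 = 94.12 kPa.
Pore pressure: u = 9.81×(4.85 − 0.58) = 41.889 kPa.
Initial effective stress: σ'_0 = σ_v − u = 94.12 − 41.889 = 52.231 kPa.
Final effective stress: σ'_f = 52.231 + 112 = 164.23 kPa.
σ'_f = 164.23 ≤ σ'_p = 249 kPa, so the clay remains overconsolidated and only the recompression index applies:
S_c = C_r·H/(1+e₀)·log₁₀(σ'_f/σ'_0) = 0.034×5.5/1.86×log₁₀(164.23/52.231)
    = 0.10054 × 0.49752 = 0.05002 m

S_c ≈ 50 mm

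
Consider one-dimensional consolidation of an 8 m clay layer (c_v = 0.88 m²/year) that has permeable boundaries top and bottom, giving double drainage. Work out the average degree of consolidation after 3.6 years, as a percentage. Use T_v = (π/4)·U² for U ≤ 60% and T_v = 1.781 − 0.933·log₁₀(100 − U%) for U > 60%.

Drainage path length: H_d = H/2 = 4 m (double drainage).
T_v = c_v·t/H_d² = 0.88×3.6/4² = 0.198.
T_v = 0.198 corresponds to the U ≤ 60% branch:
U = √(4T_v/π) = 0.5021

U ≈ 50.2 %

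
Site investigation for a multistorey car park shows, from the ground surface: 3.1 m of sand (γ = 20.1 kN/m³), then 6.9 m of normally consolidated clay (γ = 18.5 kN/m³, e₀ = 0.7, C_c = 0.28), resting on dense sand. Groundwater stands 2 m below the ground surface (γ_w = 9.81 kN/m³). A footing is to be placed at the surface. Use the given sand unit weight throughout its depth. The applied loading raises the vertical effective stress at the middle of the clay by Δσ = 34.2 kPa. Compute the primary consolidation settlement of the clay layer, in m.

Mid-depth of clay below the ground surface: z = 3.1 + 6.9/2 = 6.55 m.
Total vertical stress at mid-clay: σ_v = 20.1×3.1 + 18.5×3.45 = 126.14 kPa.
Pore pressure: u = 9.81×(6.55 − 2) = 44.636 kPa.
Initial effective stress: σ'_0 = σ_v − u = 126.14 − 44.636 = 81.504 kPa.
Final effective stress: σ'_f = σ'_0 + Δσ = 81.504 + 34.2 = 115.7 kPa.
Normally consolidated clay, so the full stress increment lies on the virgin compression line:
S_c = C_c·H/(1+e₀)·log₁₀(σ'_f/σ'_0) = 0.28×6.9/(1+0.7)×log₁₀(115.7/81.504)
    = 1.1365 × 0.15215 = 0.1729 m

S_c ≈ 0.173 m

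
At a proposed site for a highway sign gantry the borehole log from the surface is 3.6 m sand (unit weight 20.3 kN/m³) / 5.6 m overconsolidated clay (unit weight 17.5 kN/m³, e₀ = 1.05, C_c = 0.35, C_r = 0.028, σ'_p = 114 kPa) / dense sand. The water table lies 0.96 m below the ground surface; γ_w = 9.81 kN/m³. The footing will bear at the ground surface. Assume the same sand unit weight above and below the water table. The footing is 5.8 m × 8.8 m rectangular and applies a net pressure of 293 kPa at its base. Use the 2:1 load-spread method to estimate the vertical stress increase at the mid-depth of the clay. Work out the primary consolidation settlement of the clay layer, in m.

S_c ≈ 0.129 m

Mid-depth of clay below the ground surface: z = 3.6 + 5.6/2 = 6.4 m.
Total vertical stress at mid-clay: σ_v = 20.3×3.6 + 17.5×2.8 = 122.08 kPa.
Pore pressure: u = 9.81×(6.4 − 0.96) = 53.366 kPa.
Initial effective stress: σ'_0 = σ_v − u = 122.08 − 53.366 = 68.714 kPa.
Stress increase at mid-clay by the 2:1 spreading method:
Δσ = qBL/((B+z)(L+z)) = 293×5.8×8.8/((5.8+6.4)(8.8+6.4)) = 80.645 kPa
Final effective stress: σ'_f = 68.714 + 80.645 = 149.36 kPa.
σ'_f = 149.36 > σ'_p = 114 kPa, so the stress path crosses the preconsolidation pressure — recompression up to σ'_p, then virgin compression beyond:
S_c = H/(1+e₀)·[C_r·log₁₀(σ'_p/σ'_0) + C_c·log₁₀(σ'_f/σ'_p)]
    = 5.6/2.05 × [0.028×log₁₀(114/68.714) + 0.35×log₁₀(149.36/114)]
    = 2.7317 × [0.0061561 + 0.041065] = 0.129 m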